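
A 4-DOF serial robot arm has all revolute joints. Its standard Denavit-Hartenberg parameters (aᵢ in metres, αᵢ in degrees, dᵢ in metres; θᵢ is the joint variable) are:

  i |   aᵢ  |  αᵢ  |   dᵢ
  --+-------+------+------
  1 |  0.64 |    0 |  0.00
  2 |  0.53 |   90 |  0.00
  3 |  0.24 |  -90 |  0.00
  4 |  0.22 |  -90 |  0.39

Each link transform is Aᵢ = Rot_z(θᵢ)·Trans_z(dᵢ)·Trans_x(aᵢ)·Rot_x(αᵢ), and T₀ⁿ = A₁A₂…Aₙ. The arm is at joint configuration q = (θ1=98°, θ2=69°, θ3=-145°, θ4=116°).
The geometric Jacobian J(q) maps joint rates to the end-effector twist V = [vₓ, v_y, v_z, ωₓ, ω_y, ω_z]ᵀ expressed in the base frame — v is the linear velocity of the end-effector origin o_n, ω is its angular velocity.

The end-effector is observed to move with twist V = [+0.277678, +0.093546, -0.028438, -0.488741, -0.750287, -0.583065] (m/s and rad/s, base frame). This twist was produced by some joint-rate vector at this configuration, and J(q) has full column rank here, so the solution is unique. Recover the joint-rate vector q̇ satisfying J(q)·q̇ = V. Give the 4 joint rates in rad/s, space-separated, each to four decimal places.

-0.0450 -0.0990 -0.8410 0.5360

o_n = [-0.7533, 0.5842, -0.4018]
J₁: ẑ×o_n = [-0.5842, -0.7533, 0.0000], ω = ẑ
J2: z=[0.0000, 0.0000, 1.0000] o=[-0.0891, 0.6338, 0.0000] → [0.0496, -0.6643, 0.0000, 0.0000, 0.0000, 1.0000]
J3: z=[0.2250, 0.9744, 0.0000] o=[-0.6055, 0.7530, 0.0000] → [-0.3915, 0.0904, 0.1061, 0.2250, 0.9744, 0.0000]
J4: z=[-0.5589, 0.1290, -0.8192] o=[-0.4139, 0.7088, -0.1377] → [-0.1361, 0.1304, 0.1134, -0.5589, 0.1290, -0.8192]
q̇ = J⁺·V = [-0.0450, -0.0990, -0.8410, 0.5360]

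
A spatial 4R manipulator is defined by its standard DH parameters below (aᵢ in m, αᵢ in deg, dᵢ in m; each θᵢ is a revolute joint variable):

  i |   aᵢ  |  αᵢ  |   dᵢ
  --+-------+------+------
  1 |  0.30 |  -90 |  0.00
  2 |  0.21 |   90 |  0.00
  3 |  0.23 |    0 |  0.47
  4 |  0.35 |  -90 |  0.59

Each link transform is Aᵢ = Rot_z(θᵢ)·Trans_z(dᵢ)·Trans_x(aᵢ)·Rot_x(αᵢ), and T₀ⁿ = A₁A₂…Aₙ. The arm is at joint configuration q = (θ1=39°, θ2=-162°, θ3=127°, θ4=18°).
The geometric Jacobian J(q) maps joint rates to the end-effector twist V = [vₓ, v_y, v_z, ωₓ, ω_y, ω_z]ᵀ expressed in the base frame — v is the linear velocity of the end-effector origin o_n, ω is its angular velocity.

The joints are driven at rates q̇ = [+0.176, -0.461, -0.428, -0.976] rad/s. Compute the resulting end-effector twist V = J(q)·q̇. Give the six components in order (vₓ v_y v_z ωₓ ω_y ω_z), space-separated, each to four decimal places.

-0.2442 0.4365 0.0547 0.6273 -0.0852 1.5113

o_n = [-0.1044, 0.4102, -1.0746]
J₁: ẑ×o_n = [-0.4102, -0.1044, 0.0000], ω = ẑ
J2: z=[-0.6293, 0.7771, 0.0000] o=[0.2331, 0.1888, 0.0000] → [-0.8351, -0.6763, 0.1230, -0.6293, 0.7771, 0.0000]
J3: z=[-0.2402, -0.1945, -0.9511] o=[0.0779, 0.0631, 0.0649] → [0.5517, -0.1003, -0.1188, -0.2402, -0.1945, -0.9511]
J4: z=[-0.2402, -0.1945, -0.9511] o=[-0.0482, 0.1973, -0.4249] → [0.3288, -0.1027, -0.0620, -0.2402, -0.1945, -0.9511]
V = J·q̇ = [-0.2442, 0.4365, 0.0547, 0.6273, -0.0852, 1.5113]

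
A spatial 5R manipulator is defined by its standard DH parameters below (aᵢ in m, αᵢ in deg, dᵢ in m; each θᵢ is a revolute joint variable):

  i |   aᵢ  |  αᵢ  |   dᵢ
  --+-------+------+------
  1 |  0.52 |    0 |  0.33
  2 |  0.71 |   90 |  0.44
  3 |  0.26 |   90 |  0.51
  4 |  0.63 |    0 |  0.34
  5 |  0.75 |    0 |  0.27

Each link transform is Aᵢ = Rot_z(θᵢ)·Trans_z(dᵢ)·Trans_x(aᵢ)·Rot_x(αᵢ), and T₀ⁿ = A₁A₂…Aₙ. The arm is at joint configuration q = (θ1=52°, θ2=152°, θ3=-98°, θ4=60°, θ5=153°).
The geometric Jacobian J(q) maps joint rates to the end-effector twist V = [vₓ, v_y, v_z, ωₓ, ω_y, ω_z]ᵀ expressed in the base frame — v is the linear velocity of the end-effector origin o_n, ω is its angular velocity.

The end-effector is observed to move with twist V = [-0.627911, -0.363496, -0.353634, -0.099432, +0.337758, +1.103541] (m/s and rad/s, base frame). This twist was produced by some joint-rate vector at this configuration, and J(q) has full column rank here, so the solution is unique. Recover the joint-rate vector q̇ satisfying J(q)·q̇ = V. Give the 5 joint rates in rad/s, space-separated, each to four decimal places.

o_n = [-0.0467, 0.9548, 0.9084]
J₁: ẑ×o_n = [-0.9548, -0.0467, 0.0000], ω = ẑ
J2: z=[0.0000, 0.0000, 1.0000] o=[0.3201, 0.4098, 0.3300] → [-0.5450, -0.3668, 0.0000, 0.0000, 0.0000, 1.0000]
J3: z=[-0.4067, 0.9135, 0.0000] o=[-0.3285, 0.1210, 0.7700] → [0.1264, 0.0563, -0.5965, -0.4067, 0.9135, 0.0000]
J4: z=[0.9047, 0.4028, 0.1392] o=[-0.5029, 0.6016, 0.5125] → [0.1103, -0.2946, 0.1358, 0.9047, 0.4028, 0.1392]
J5: z=[0.9047, 0.4028, 0.1392] o=[-0.3771, 1.2548, 0.2479] → [0.3078, -0.5515, -0.4045, 0.9047, 0.4028, 0.1392]
q̇ = J⁺·V = [0.3290, 0.7680, 0.3490, -0.2340, 0.2810]

0.3290 0.7680 0.3490 -0.2340 0.2810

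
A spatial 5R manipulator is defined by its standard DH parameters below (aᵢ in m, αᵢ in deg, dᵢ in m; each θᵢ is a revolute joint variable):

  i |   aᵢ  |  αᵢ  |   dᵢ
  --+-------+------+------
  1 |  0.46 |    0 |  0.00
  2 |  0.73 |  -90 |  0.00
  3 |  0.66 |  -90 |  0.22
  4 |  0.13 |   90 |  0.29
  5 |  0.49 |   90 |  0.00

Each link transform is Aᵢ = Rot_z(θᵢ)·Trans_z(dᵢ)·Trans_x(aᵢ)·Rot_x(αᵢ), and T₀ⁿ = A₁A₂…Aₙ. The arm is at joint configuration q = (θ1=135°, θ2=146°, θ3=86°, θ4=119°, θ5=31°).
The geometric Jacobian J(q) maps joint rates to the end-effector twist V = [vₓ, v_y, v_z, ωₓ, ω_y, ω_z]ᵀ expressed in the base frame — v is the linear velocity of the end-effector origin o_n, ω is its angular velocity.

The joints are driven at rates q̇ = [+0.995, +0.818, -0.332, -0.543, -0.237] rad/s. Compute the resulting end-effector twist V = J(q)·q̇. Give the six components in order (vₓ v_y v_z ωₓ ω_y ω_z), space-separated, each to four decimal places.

0.0076 -1.0046 -0.3952 -0.1125 -0.5590 2.0577

o_n = [-0.5402, 0.0630, -0.4302]
J₁: ẑ×o_n = [-0.0630, -0.5402, 0.0000], ω = ẑ
J2: z=[0.0000, 0.0000, 1.0000] o=[-0.3253, 0.3253, 0.0000] → [0.2622, -0.2150, 0.0000, 0.0000, 0.0000, 1.0000]
J3: z=[0.9816, 0.1908, 0.0000] o=[-0.1860, -0.3913, 0.0000] → [-0.0821, 0.4223, 0.5136, 0.9816, 0.1908, 0.0000]
J4: z=[-0.1903, 0.9792, -0.0698] o=[0.0388, -0.3945, -0.6584] → [0.2553, 0.0838, 0.4799, -0.1903, 0.9792, -0.0698]
J5: z=[-0.4643, -0.1524, -0.8725] o=[-0.1289, -0.1279, -0.6157] → [0.1384, 0.4450, -0.1514, -0.4643, -0.1524, -0.8725]
V = J·q̇ = [0.0076, -1.0046, -0.3952, -0.1125, -0.5590, 2.0577]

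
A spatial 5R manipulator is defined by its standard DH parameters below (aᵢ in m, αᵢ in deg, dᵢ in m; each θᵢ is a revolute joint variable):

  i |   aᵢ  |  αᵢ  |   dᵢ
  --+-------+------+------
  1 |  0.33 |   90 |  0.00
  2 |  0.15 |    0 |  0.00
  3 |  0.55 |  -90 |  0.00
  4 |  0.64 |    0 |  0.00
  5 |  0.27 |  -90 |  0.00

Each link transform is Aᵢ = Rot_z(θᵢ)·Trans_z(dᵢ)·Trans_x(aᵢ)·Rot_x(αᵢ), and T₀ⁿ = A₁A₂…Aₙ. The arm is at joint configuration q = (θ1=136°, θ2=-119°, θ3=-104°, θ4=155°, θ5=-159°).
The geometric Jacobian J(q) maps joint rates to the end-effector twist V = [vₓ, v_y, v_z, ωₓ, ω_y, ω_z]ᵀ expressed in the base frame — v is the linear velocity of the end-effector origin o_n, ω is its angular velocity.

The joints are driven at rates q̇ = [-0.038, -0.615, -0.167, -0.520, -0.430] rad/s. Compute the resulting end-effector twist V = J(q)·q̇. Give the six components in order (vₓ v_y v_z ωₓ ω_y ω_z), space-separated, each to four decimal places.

-0.0057 -0.0538 0.2653 -1.0093 -0.1125 0.6568

o_n = [-0.2340, -0.1239, 0.0320]
J₁: ẑ×o_n = [0.1239, -0.2340, 0.0000], ω = ẑ
J2: z=[0.6947, 0.7193, 0.0000] o=[-0.2374, 0.2292, 0.0000] → [0.0230, -0.0222, -0.2477, 0.6947, 0.7193, 0.0000]
J3: z=[0.6947, 0.7193, 0.0000] o=[-0.1851, 0.1787, -0.1312] → [0.1174, -0.1134, -0.1750, 0.6947, 0.7193, 0.0000]
J4: z=[0.4906, -0.4738, -0.7314] o=[0.1043, -0.1007, 0.2439] → [0.0834, 0.3513, -0.1716, 0.4906, -0.4738, -0.7314]
J5: z=[0.4906, -0.4738, -0.7314] o=[-0.3888, -0.0006, -0.1517] → [-0.1772, -0.2033, 0.0128, 0.4906, -0.4738, -0.7314]
V = J·q̇ = [-0.0057, -0.0538, 0.2653, -1.0093, -0.1125, 0.6568]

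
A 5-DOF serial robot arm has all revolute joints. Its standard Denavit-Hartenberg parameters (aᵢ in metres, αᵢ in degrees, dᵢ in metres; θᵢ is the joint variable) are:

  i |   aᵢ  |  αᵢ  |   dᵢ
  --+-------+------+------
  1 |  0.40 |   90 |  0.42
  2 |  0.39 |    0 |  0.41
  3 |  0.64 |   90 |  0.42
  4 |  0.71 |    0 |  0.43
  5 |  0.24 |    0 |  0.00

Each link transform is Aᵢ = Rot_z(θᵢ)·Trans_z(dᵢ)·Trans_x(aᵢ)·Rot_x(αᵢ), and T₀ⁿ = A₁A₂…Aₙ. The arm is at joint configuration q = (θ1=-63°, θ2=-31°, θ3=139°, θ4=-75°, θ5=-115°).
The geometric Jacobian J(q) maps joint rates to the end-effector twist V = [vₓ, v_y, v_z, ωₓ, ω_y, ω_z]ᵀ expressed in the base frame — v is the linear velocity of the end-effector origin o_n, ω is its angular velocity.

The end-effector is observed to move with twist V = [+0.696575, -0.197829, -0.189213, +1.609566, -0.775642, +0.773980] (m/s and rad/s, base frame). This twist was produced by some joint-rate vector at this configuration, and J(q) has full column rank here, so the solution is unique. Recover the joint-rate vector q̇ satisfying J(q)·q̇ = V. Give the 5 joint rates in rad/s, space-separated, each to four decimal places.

0.3120 -0.9540 -0.1280 0.6670 0.8280

o_n = [0.2710, -0.9413, 0.9107]
J₁: ẑ×o_n = [0.9413, 0.2710, -0.0000], ω = ẑ
J2: z=[-0.8910, -0.4540, 0.0000] o=[0.1816, -0.3564, 0.4200] → [-0.2228, 0.4372, 0.5617, -0.8910, -0.4540, 0.0000]
J3: z=[-0.8910, -0.4540, 0.0000] o=[-0.0319, -0.8404, 0.2191] → [-0.3140, 0.6162, 0.2274, -0.8910, -0.4540, 0.0000]
J4: z=[0.4318, -0.8474, 0.3090] o=[-0.4960, -0.8549, 0.8278] → [-0.0435, 0.2012, 0.6126, 0.4318, -0.8474, 0.3090]
J5: z=[0.4318, -0.8474, 0.3090] o=[0.2750, -0.8573, 1.1355] → [0.2164, 0.0958, -0.0396, 0.4318, -0.8474, 0.3090]
q̇ = J⁺·V = [0.3120, -0.9540, -0.1280, 0.6670, 0.8280]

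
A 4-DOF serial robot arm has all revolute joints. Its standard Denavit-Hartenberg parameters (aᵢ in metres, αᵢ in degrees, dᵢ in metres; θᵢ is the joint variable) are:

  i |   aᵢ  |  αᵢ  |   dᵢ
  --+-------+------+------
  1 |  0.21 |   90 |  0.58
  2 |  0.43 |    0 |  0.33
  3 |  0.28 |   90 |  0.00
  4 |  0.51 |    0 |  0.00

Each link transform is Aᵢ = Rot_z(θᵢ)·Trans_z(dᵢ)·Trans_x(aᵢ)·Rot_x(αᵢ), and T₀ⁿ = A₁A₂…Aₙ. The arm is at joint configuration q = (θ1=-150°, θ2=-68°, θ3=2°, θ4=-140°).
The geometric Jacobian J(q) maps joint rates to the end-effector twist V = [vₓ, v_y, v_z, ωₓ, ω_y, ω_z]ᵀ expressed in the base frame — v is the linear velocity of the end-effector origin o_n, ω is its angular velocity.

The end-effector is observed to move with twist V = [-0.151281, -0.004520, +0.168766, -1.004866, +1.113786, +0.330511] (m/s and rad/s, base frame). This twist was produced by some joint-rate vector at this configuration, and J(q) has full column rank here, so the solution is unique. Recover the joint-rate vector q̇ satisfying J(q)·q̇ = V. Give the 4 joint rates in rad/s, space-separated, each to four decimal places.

0.1910 0.8200 0.6470 -0.3430

o_n = [-0.2835, -0.1611, 0.2824]
J₁: ẑ×o_n = [0.1611, -0.2835, 0.0000], ω = ẑ
J2: z=[-0.5000, 0.8660, 0.0000] o=[-0.1819, -0.1050, 0.5800] → [-0.2577, -0.1488, 0.1161, -0.5000, 0.8660, 0.0000]
J3: z=[-0.5000, 0.8660, 0.0000] o=[-0.4864, 0.1002, 0.1813] → [0.0876, 0.0506, -0.0450, -0.5000, 0.8660, 0.0000]
J4: z=[0.7912, 0.4568, -0.4067] o=[-0.5850, 0.0433, -0.0745] → [0.0799, -0.4050, -0.2995, 0.7912, 0.4568, -0.4067]
q̇ = J⁺·V = [0.1910, 0.8200, 0.6470, -0.3430]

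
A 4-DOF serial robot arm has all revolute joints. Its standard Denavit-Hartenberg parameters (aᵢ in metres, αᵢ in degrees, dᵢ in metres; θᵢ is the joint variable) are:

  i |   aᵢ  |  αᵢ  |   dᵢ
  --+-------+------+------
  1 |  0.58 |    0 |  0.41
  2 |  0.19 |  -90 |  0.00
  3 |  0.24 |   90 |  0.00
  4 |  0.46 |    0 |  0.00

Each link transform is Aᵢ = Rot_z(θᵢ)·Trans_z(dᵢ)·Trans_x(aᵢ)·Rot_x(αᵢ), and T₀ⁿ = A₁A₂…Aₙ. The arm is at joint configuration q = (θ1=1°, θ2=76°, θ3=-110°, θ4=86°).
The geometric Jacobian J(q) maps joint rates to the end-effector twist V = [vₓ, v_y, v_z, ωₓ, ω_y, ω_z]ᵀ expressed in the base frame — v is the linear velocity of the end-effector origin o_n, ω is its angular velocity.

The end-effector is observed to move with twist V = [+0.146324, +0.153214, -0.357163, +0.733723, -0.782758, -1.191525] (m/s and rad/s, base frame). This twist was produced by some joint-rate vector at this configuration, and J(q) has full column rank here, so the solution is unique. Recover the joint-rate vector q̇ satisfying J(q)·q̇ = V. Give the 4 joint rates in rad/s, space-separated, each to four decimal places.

o_n = [0.1546, 0.2078, 0.6657]
J₁: ẑ×o_n = [-0.2078, 0.1546, 0.0000], ω = ẑ
J2: z=[0.0000, 0.0000, 1.0000] o=[0.5799, 0.0101, 0.4100] → [-0.1977, -0.4253, 0.0000, 0.0000, 0.0000, 1.0000]
J3: z=[-0.9744, 0.2250, 0.0000] o=[0.6227, 0.1953, 0.4100] → [0.0575, 0.2491, 0.0931, -0.9744, 0.2250, 0.0000]
J4: z=[-0.2114, -0.9156, -0.3420] o=[0.6042, 0.1153, 0.6355] → [0.0040, 0.1601, -0.4312, -0.2114, -0.9156, -0.3420]
q̇ = J⁺·V = [-0.2430, -0.7310, -0.8910, 0.6360]

-0.2430 -0.7310 -0.8910 0.6360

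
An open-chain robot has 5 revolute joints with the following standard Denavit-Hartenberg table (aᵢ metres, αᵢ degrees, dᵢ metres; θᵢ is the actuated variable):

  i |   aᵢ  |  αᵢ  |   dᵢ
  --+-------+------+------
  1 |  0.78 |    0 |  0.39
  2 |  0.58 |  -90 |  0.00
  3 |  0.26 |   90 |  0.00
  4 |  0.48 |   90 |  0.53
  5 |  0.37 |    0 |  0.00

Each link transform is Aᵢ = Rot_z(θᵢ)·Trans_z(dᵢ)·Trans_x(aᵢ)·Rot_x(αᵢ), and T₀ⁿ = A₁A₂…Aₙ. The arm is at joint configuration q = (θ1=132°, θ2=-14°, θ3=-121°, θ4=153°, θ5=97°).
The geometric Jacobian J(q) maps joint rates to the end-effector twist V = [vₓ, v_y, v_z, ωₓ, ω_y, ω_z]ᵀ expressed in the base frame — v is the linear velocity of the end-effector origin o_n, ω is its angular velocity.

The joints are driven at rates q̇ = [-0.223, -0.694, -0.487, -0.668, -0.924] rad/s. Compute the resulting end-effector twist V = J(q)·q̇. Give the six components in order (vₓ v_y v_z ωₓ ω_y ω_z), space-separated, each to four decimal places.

-0.5753 0.3210 -0.5101 0.7867 1.3115 -0.9325

o_n = [-0.6383, 0.3780, -0.1814]
J₁: ẑ×o_n = [-0.3780, -0.6383, 0.0000], ω = ẑ
J2: z=[0.0000, 0.0000, 1.0000] o=[-0.5219, 0.5797, 0.3900] → [0.2017, -0.1164, 0.0000, 0.0000, 0.0000, 1.0000]
J3: z=[-0.8829, -0.4695, 0.0000] o=[-0.7942, 1.0918, 0.3900] → [0.2683, -0.5045, 0.7034, -0.8829, -0.4695, 0.0000]
J4: z=[0.4024, -0.7568, -0.5150] o=[-0.7313, 0.9735, 0.6129] → [0.2944, 0.2717, -0.1692, 0.4024, -0.7568, -0.5150]
J5: z=[-0.6769, -0.6248, 0.3891] o=[-0.8139, 0.6646, -0.0267] → [0.2082, -0.0364, 0.3037, -0.6769, -0.6248, 0.3891]
V = J·q̇ = [-0.5753, 0.3210, -0.5101, 0.7867, 1.3115, -0.9325]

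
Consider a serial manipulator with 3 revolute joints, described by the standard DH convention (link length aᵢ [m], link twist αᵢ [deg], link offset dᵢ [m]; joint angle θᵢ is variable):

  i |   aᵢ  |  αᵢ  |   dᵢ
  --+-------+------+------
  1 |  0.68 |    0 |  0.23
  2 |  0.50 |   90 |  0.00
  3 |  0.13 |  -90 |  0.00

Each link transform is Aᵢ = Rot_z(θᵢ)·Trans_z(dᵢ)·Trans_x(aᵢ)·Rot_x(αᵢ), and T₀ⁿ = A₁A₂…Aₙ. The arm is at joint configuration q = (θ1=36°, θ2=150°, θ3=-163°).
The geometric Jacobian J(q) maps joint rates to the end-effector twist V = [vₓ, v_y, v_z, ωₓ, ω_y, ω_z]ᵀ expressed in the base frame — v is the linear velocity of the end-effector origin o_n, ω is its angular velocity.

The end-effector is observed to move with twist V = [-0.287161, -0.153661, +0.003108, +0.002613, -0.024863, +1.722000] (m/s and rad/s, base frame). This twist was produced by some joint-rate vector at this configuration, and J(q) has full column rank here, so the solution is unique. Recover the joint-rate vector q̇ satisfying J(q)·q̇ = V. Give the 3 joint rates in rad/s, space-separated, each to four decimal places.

o_n = [0.1765, 0.3604, 0.1920]
J₁: ẑ×o_n = [-0.3604, 0.1765, 0.0000], ω = ẑ
J2: z=[0.0000, 0.0000, 1.0000] o=[0.5501, 0.3997, 0.2300] → [0.0393, -0.3736, 0.0000, 0.0000, 0.0000, 1.0000]
J3: z=[-0.1045, 0.9945, 0.0000] o=[0.0529, 0.3474, 0.2300] → [-0.0378, -0.0040, -0.1243, -0.1045, 0.9945, 0.0000]
q̇ = J⁺·V = [0.8900, 0.8320, -0.0250]

0.8900 0.8320 -0.0250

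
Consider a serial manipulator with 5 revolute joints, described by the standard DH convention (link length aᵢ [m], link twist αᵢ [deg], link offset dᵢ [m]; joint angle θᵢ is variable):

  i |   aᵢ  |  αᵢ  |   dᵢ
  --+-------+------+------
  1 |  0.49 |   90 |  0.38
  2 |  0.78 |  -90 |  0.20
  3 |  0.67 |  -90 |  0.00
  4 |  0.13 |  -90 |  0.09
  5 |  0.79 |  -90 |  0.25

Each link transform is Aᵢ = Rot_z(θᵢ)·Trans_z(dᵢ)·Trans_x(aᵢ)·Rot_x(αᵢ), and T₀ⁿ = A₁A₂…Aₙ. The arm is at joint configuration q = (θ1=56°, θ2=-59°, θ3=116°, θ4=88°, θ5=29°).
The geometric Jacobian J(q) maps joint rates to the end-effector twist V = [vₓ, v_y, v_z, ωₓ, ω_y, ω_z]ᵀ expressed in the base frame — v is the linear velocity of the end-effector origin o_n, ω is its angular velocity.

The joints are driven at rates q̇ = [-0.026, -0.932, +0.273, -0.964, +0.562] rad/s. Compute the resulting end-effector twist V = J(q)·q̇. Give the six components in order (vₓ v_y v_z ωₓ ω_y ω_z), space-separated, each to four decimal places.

o_n = [-0.1547, 0.3640, -0.7727]
J₁: ẑ×o_n = [-0.3640, -0.1547, 0.0000], ω = ẑ
J2: z=[0.8290, -0.5592, 0.0000] o=[0.2740, 0.4062, 0.3800] → [0.6446, 0.9557, -0.2747, 0.8290, -0.5592, 0.0000]
J3: z=[0.4793, 0.7106, 0.5150] o=[0.6645, 0.6274, -0.2886] → [-0.2084, -0.1898, 0.4559, 0.4793, 0.7106, 0.5150]
J4: z=[0.1046, -0.6289, 0.7704] o=[0.0806, 0.8388, -0.0368] → [0.8286, -0.1044, -0.1976, 0.1046, -0.6289, 0.7704]
J5: z=[0.8541, -0.3400, -0.3935] o=[0.0238, 0.6913, -0.0327] → [0.1229, 0.7023, -0.3402, 0.8541, -0.3400, -0.3935]
V = J·q̇ = [-1.3779, -0.4432, 0.3798, -0.2626, 1.1303, -0.8492]

-1.3779 -0.4432 0.3798 -0.2626 1.1303 -0.8492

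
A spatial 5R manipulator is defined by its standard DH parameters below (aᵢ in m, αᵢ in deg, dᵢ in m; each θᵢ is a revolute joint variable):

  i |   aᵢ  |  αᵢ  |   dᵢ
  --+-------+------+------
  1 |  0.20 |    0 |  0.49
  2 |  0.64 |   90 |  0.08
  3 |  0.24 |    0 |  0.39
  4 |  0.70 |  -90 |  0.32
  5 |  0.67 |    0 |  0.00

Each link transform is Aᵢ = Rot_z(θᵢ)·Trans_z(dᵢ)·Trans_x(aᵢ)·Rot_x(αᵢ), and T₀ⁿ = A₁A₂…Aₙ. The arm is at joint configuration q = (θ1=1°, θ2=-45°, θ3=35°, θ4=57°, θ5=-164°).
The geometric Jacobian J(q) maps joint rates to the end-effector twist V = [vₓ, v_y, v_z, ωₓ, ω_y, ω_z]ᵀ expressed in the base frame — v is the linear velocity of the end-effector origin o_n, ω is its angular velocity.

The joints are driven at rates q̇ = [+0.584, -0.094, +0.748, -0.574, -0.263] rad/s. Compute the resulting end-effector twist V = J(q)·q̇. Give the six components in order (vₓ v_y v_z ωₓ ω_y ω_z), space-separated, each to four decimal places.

0.6352 0.3054 0.0982 0.0682 -0.3077 0.4992

o_n = [0.1789, -1.2199, 0.7636]
J₁: ẑ×o_n = [1.2199, 0.1789, -0.0000], ω = ẑ
J2: z=[0.0000, 0.0000, 1.0000] o=[0.2000, 0.0035, 0.4900] → [1.2234, -0.0211, 0.0000, 0.0000, 0.0000, 1.0000]
J3: z=[-0.6947, -0.7193, 0.0000] o=[0.6603, -0.4411, 0.5700] → [-0.1392, 0.1345, 0.1946, -0.6947, -0.7193, 0.0000]
J4: z=[-0.6947, -0.7193, 0.0000] o=[0.5308, -0.8582, 0.7077] → [-0.0402, 0.0388, -0.0020, -0.6947, -0.7193, 0.0000]
J5: z=[-0.7189, 0.6942, -0.0349] o=[0.2910, -1.0714, 1.4072] → [-0.4520, -0.4588, 0.1846, -0.7189, 0.6942, -0.0349]
V = J·q̇ = [0.6352, 0.3054, 0.0982, 0.0682, -0.3077, 0.4992]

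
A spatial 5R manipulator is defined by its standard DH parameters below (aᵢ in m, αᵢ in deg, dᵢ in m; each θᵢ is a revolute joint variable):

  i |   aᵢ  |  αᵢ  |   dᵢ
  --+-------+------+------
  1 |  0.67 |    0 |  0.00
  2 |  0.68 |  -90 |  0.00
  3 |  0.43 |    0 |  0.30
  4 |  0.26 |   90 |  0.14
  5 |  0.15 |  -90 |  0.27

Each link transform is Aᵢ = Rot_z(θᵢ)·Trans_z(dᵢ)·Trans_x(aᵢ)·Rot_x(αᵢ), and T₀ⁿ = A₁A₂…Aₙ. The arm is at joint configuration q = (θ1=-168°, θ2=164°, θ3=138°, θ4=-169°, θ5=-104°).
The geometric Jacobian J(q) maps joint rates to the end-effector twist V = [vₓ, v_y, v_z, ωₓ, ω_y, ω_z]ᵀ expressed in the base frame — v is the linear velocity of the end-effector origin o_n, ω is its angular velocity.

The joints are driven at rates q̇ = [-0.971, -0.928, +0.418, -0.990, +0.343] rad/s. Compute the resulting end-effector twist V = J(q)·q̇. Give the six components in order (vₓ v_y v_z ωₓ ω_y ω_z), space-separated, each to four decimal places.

0.0919 -0.1785 0.1894 -0.2161 -0.5583 -1.6050

o_n = [-0.2227, 0.1256, 0.0589]
J₁: ẑ×o_n = [-0.1256, -0.2227, 0.0000], ω = ẑ
J2: z=[0.0000, 0.0000, 1.0000] o=[-0.6554, -0.1393, 0.0000] → [-0.2649, 0.4327, 0.0000, 0.0000, 0.0000, 1.0000]
J3: z=[0.0698, 0.9976, 0.0000] o=[0.0230, -0.1867, 0.0000] → [0.0588, -0.0041, 0.2669, 0.0698, 0.9976, 0.0000]
J4: z=[0.0698, 0.9976, 0.0000] o=[-0.2749, 0.1348, -0.2877] → [0.3458, -0.0242, -0.0527, 0.0698, 0.9976, 0.0000]
J5: z=[-0.5138, 0.0359, 0.8572] o=[-0.0428, 0.2589, -0.1538] → [0.1219, -0.0449, 0.0750, -0.5138, 0.0359, 0.8572]
V = J·q̇ = [0.0919, -0.1785, 0.1894, -0.2161, -0.5583, -1.6050]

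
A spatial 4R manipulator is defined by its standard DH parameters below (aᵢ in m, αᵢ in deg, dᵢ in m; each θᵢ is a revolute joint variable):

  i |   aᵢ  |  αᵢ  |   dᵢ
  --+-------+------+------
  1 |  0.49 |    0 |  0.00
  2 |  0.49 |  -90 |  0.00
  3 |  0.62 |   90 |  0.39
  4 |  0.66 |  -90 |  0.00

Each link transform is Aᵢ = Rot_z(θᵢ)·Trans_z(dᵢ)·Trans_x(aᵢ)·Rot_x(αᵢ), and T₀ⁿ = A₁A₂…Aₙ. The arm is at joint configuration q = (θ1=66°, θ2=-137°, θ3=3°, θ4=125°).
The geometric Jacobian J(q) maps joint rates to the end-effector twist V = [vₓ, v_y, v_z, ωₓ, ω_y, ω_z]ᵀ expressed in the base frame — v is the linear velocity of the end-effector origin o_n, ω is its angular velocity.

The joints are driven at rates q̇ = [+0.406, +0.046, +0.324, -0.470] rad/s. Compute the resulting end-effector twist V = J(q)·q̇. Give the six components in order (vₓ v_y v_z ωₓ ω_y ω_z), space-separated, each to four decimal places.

o_n = [1.3173, 0.0593, -0.0126]
J₁: ẑ×o_n = [-0.0593, 1.3173, 0.0000], ω = ẑ
J2: z=[0.0000, 0.0000, 1.0000] o=[0.1993, 0.4476, 0.0000] → [0.3883, 1.1180, -0.0000, 0.0000, 0.0000, 1.0000]
J3: z=[0.9455, 0.3256, 0.0000] o=[0.3588, -0.0157, 0.0000] → [-0.0041, 0.0119, -0.2411, 0.9455, 0.3256, 0.0000]
J4: z=[0.0170, -0.0495, 0.9986] o=[0.9292, -0.4741, -0.0324] → [-0.5337, 0.3872, 0.0283, 0.0170, -0.0495, 0.9986]
V = J·q̇ = [0.2433, 0.4081, -0.0914, 0.2983, 0.1287, -0.0174]

0.2433 0.4081 -0.0914 0.2983 0.1287 -0.0174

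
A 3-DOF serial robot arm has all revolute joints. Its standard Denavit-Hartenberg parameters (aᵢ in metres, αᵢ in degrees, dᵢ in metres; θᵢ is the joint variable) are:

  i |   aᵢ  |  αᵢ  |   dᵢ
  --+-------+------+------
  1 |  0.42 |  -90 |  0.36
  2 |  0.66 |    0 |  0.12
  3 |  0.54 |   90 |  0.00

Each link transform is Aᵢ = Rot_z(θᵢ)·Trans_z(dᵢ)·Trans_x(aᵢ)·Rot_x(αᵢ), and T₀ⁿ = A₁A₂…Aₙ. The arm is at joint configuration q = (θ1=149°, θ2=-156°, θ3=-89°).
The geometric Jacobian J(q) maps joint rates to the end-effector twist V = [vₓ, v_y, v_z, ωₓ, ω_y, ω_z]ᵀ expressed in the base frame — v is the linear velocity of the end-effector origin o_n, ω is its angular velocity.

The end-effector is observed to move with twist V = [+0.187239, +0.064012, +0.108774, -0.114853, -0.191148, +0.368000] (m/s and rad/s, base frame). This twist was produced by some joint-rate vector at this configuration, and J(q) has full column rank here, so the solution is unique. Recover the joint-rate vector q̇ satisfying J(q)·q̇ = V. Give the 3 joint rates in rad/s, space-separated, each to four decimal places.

0.3680 0.0960 0.1270

o_n = [0.2906, -0.3146, 0.1390]
J₁: ẑ×o_n = [0.3146, 0.2906, -0.0000], ω = ẑ
J2: z=[-0.5150, -0.8572, 0.0000] o=[-0.3600, 0.2163, 0.3600] → [0.1894, -0.1138, 0.8312, -0.5150, -0.8572, 0.0000]
J3: z=[-0.5150, -0.8572, 0.0000] o=[0.0950, -0.1971, 0.6284] → [0.4195, -0.2521, 0.2282, -0.5150, -0.8572, 0.0000]
q̇ = J⁺·V = [0.3680, 0.0960, 0.1270]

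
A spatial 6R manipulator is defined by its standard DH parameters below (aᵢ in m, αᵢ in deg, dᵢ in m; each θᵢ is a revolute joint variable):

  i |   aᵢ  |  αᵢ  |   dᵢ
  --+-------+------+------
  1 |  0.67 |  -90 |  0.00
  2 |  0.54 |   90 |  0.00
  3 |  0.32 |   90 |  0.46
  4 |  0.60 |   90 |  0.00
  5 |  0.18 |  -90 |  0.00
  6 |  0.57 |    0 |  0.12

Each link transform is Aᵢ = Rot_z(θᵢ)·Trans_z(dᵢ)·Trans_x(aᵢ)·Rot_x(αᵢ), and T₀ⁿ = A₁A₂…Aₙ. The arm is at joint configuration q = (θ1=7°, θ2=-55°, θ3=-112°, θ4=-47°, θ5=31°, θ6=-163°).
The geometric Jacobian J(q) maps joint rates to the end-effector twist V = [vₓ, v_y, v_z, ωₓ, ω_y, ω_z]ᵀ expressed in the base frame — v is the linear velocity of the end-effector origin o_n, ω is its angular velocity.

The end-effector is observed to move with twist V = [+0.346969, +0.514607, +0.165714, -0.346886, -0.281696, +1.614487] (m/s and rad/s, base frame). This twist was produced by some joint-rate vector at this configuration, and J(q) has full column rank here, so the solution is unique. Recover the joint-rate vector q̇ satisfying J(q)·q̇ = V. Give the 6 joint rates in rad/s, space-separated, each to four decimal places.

o_n = [0.8384, -0.2578, 0.5033]
J₁: ẑ×o_n = [0.2578, 0.8384, -0.0000], ω = ẑ
J2: z=[-0.1219, 0.9925, 0.0000] o=[0.6650, 0.0817, 0.0000] → [0.4995, 0.0613, -0.1307, -0.1219, 0.9925, 0.0000]
J3: z=[-0.8130, -0.0998, 0.5736] o=[0.9724, 0.1194, 0.4423] → [0.2103, -0.0274, 0.2933, -0.8130, -0.0998, 0.5736]
J4: z=[-0.5735, 0.3070, -0.7595] o=[0.5663, -0.2294, 0.6080] → [-0.0537, -0.2667, -0.0672, -0.5735, 0.3070, -0.7595]
J5: z=[0.6278, 0.7603, -0.1668] o=[0.8821, -0.5729, 0.2307] → [0.2597, -0.1638, 0.2311, 0.6278, 0.7603, -0.1668]
J6: z=[-0.7626, 0.5580, -0.3272] o=[0.9101, -0.6327, 0.0633] → [0.3682, 0.3590, -0.2459, -0.7626, 0.5580, -0.3272]
q̇ = J⁺·V = [0.4340, 0.6190, 0.7750, -0.6920, -0.5200, -0.3780]

0.4340 0.6190 0.7750 -0.6920 -0.5200 -0.3780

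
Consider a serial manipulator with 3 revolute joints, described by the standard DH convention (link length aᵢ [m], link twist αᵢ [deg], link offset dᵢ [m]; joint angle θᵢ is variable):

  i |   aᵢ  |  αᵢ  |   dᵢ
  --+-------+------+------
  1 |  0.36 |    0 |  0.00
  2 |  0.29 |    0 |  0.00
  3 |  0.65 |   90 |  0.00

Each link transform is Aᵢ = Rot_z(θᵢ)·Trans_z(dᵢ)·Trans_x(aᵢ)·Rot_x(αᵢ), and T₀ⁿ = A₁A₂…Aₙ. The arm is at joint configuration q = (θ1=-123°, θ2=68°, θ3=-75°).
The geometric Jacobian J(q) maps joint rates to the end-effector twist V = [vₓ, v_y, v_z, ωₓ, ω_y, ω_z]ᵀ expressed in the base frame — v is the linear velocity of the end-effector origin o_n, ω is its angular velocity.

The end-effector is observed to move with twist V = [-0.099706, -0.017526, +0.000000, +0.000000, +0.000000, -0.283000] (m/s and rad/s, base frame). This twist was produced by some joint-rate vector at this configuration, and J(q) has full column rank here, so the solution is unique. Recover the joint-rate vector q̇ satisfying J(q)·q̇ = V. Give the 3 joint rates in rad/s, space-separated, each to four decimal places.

0.4040 -0.7440 0.0570

o_n = [-0.4475, -1.0374, 0.0000]
J₁: ẑ×o_n = [1.0374, -0.4475, 0.0000], ω = ẑ
J2: z=[0.0000, 0.0000, 1.0000] o=[-0.1961, -0.3019, 0.0000] → [0.7355, -0.2515, 0.0000, 0.0000, 0.0000, 1.0000]
J3: z=[0.0000, 0.0000, 1.0000] o=[-0.0297, -0.5395, 0.0000] → [0.4979, -0.4178, 0.0000, 0.0000, 0.0000, 1.0000]
q̇ = J⁺·V = [0.4040, -0.7440, 0.0570]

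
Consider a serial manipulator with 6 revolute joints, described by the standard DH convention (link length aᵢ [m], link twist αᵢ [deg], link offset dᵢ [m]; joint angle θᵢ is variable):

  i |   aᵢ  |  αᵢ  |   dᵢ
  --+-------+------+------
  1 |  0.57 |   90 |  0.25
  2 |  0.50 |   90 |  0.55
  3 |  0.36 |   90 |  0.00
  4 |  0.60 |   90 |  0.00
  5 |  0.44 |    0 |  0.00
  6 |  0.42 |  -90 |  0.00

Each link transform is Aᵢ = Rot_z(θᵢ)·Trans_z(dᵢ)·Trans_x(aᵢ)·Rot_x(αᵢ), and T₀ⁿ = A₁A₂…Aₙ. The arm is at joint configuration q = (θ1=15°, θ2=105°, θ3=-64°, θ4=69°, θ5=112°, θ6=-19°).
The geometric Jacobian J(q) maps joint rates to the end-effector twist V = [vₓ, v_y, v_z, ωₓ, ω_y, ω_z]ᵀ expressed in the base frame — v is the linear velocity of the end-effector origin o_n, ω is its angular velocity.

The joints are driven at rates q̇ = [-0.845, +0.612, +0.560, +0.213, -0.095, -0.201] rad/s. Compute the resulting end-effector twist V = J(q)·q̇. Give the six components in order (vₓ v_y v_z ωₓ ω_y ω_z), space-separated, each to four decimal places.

0.3718 -0.4398 0.6928 0.8981 -0.5534 -0.9745

o_n = [0.8460, 0.5055, 0.3296]
J₁: ẑ×o_n = [-0.5055, 0.8460, 0.0000], ω = ẑ
J2: z=[0.2588, -0.9659, 0.0000] o=[0.5506, 0.1475, 0.2500] → [-0.0769, -0.0206, 0.3780, 0.2588, -0.9659, 0.0000]
J3: z=[0.9330, 0.2500, 0.2588] o=[0.5679, -0.4172, 0.7330] → [-0.3397, 0.4483, 0.7914, 0.9330, 0.2500, 0.2588]
J4: z=[0.1112, 0.4836, -0.8682] o=[0.4447, -0.1153, 0.8854] → [0.2702, -0.2865, -0.1250, 0.1112, 0.4836, -0.8682]
J5: z=[-0.6538, 0.6935, 0.3026] o=[0.8938, 0.2051, 1.1214] → [-0.6400, -0.5322, -0.1633, -0.6538, 0.6935, 0.3026]
J6: z=[-0.6538, 0.6935, 0.3026] o=[0.8158, 0.3144, 0.7024] → [-0.3163, -0.2346, -0.1459, -0.6538, 0.6935, 0.3026]
V = J·q̇ = [0.3718, -0.4398, 0.6928, 0.8981, -0.5534, -0.9745]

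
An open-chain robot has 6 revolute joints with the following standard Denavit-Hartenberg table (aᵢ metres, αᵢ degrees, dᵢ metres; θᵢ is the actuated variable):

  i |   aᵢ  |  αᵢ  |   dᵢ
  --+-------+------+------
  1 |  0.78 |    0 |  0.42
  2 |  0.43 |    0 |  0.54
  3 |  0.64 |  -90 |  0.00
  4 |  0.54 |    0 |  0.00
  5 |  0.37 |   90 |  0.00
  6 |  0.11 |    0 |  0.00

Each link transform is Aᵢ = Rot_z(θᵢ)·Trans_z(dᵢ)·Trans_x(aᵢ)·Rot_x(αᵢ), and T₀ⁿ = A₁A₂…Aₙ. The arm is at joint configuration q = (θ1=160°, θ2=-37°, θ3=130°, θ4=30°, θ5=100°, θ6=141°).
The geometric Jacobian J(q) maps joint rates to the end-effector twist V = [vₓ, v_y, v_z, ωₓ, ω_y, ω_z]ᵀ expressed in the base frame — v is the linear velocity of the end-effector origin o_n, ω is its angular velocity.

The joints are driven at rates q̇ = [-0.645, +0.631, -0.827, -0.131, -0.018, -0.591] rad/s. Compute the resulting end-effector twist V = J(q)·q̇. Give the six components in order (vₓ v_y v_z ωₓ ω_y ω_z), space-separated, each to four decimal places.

o_n = [-1.1713, -0.2772, 0.4720]
J₁: ẑ×o_n = [0.2772, -1.1713, 0.0000], ω = ẑ
J2: z=[0.0000, 0.0000, 1.0000] o=[-0.7330, 0.2668, 0.4200] → [0.5440, -0.4384, 0.0000, 0.0000, 0.0000, 1.0000]
J3: z=[0.0000, 0.0000, 1.0000] o=[-0.9672, 0.6274, 0.9600] → [0.9046, -0.2042, 0.0000, 0.0000, 0.0000, 1.0000]
J4: z=[0.9563, -0.2924, 0.0000] o=[-1.1543, 0.0154, 0.9600] → [0.1427, 0.4666, -0.2848, 0.9563, -0.2924, 0.0000]
J5: z=[0.9563, -0.2924, 0.0000] o=[-1.2910, -0.4319, 0.6900] → [0.0637, 0.2084, 0.1829, 0.9563, -0.2924, 0.0000]
J6: z=[-0.2240, -0.7326, -0.6428] o=[-1.2215, -0.2044, 0.4066] → [-0.0948, -0.0176, 0.0530, -0.2240, -0.7326, -0.6428]
V = J·q̇ = [-0.5475, 0.5932, 0.0027, -0.0101, 0.4765, -0.4611]

-0.5475 0.5932 0.0027 -0.0101 0.4765 -0.4611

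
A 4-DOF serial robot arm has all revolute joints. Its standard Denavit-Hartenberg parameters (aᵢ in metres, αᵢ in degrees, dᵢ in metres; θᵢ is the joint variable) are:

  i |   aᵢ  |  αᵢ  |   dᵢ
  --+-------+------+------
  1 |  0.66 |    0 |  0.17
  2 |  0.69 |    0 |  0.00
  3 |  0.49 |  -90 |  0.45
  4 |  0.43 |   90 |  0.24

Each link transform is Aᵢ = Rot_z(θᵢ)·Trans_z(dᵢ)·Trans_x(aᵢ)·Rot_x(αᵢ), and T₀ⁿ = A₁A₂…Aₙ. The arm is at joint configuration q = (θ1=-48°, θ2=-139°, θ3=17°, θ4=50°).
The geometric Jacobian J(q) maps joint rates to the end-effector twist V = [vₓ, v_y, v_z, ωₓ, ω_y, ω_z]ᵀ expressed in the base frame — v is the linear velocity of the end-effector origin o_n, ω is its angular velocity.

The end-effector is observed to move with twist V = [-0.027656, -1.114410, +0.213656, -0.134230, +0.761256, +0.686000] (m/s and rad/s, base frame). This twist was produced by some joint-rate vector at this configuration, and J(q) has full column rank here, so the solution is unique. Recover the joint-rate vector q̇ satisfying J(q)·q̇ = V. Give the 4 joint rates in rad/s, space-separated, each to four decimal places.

0.0940 0.8150 -0.2230 -0.7730

o_n = [-0.9563, -0.7758, 0.2906]
J₁: ẑ×o_n = [0.7758, -0.9563, 0.0000], ω = ẑ
J2: z=[0.0000, 0.0000, 1.0000] o=[0.4416, -0.4905, 0.1700] → [0.2853, -1.3979, 0.0000, 0.0000, 0.0000, 1.0000]
J3: z=[0.0000, 0.0000, 1.0000] o=[-0.2432, -0.4064, 0.1700] → [0.3694, -0.7131, 0.0000, 0.0000, 0.0000, 1.0000]
J4: z=[0.1736, -0.9848, 0.0000] o=[-0.7258, -0.4915, 0.6200] → [0.3244, 0.0572, -0.2764, 0.1736, -0.9848, 0.0000]
q̇ = J⁺·V = [0.0940, 0.8150, -0.2230, -0.7730]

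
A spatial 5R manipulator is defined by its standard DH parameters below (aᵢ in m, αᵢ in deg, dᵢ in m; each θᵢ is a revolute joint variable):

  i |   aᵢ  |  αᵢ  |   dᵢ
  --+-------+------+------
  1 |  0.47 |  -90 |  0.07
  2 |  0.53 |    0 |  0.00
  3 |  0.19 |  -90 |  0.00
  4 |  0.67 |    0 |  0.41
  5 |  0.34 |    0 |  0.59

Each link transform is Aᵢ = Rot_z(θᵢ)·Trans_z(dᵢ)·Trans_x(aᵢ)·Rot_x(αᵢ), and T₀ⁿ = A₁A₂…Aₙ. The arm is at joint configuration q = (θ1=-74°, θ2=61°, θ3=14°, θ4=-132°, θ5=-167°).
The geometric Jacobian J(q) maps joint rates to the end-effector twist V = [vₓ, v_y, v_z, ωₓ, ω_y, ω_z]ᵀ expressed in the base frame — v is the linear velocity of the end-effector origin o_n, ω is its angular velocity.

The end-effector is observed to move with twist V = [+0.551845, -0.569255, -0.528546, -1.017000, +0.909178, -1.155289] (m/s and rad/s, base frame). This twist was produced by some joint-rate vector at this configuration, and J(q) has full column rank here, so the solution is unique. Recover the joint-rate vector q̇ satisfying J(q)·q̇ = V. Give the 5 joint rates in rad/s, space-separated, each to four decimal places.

-0.8460 -0.8610 0.1340 0.7760 0.4190

o_n = [0.1202, 0.3083, -0.5621]
J₁: ẑ×o_n = [-0.3083, 0.1202, 0.0000], ω = ẑ
J2: z=[0.9613, 0.2756, 0.0000] o=[0.1295, -0.4518, 0.0700] → [-0.1742, 0.6076, 0.7332, 0.9613, 0.2756, 0.0000]
J3: z=[0.9613, 0.2756, 0.0000] o=[0.2004, -0.6988, -0.3935] → [-0.0465, 0.1620, 0.9901, 0.9613, 0.2756, 0.0000]
J4: z=[-0.2662, 0.9285, -0.2588] o=[0.2139, -0.7461, -0.5771] → [0.2868, 0.0282, -0.1937, -0.2662, 0.9285, -0.2588]
J5: z=[-0.2662, 0.9285, -0.2588] o=[0.5514, -0.1166, -0.2501] → [-0.1797, 0.0285, 0.2872, -0.2662, 0.9285, -0.2588]
q̇ = J⁺·V = [-0.8460, -0.8610, 0.1340, 0.7760, 0.4190]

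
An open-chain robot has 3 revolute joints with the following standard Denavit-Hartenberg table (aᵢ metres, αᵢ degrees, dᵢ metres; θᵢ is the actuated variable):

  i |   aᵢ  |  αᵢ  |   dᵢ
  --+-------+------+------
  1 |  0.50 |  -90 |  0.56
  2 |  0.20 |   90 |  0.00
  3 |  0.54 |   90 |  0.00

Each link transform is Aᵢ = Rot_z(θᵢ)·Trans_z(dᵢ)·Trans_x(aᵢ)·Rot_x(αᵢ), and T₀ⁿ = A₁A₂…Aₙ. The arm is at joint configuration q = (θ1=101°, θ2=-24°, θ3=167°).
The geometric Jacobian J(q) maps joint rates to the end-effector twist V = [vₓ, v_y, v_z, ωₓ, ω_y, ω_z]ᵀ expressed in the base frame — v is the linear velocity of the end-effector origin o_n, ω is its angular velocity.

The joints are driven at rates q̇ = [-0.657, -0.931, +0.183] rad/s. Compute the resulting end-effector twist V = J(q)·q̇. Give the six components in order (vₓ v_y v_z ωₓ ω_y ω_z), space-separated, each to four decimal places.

0.1899 0.2233 -0.2864 0.9281 0.1046 -0.4898

o_n = [-0.1578, 0.1751, 0.4273]
J₁: ẑ×o_n = [-0.1751, -0.1578, 0.0000], ω = ẑ
J2: z=[-0.9816, -0.1908, 0.0000] o=[-0.0954, 0.4908, 0.5600] → [0.0253, -0.1302, 0.2980, -0.9816, -0.1908, 0.0000]
J3: z=[0.0776, -0.3993, 0.9135] o=[-0.1303, 0.6702, 0.6413] → [0.5377, -0.0085, -0.0494, 0.0776, -0.3993, 0.9135]
V = J·q̇ = [0.1899, 0.2233, -0.2864, 0.9281, 0.1046, -0.4898]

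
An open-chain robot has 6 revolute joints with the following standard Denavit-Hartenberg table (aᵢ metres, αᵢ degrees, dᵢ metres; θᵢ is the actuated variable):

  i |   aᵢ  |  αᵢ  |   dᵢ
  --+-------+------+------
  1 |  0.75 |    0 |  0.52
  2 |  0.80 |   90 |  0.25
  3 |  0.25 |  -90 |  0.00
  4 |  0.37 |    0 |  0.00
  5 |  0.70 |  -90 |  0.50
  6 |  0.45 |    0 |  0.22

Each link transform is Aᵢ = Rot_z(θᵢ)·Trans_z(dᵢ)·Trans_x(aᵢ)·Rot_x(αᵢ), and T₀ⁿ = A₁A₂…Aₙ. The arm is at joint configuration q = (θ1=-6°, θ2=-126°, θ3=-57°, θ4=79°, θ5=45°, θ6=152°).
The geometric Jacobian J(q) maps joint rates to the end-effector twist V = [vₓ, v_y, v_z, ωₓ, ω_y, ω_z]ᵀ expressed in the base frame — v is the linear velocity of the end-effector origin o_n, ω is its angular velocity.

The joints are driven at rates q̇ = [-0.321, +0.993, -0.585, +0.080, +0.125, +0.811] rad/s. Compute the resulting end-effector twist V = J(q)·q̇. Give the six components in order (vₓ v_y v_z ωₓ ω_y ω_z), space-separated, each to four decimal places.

o_n = [0.4248, -1.1689, 0.9533]
J₁: ẑ×o_n = [1.1689, 0.4248, -0.0000], ω = ẑ
J2: z=[0.0000, 0.0000, 1.0000] o=[0.7459, -0.0784, 0.5200] → [1.0905, -0.3211, 0.0000, 0.0000, 0.0000, 1.0000]
J3: z=[-0.7431, 0.6691, 0.0000] o=[0.2106, -0.6729, 0.7700] → [0.1226, 0.1362, 0.2252, -0.7431, 0.6691, 0.0000]
J4: z=[-0.5612, -0.6233, 0.5446] o=[0.1195, -0.7741, 0.5603] → [-0.0299, 0.3868, 0.4119, -0.5612, -0.6233, 0.5446]
J5: z=[-0.5612, -0.6233, 0.5446] o=[0.3637, -1.0457, 0.5011] → [-0.2147, 0.2871, 0.1073, -0.5612, -0.6233, 0.5446]
J6: z=[-0.1134, 0.7097, 0.6953] o=[0.6570, -1.5872, 1.1017] → [-0.3962, -0.1783, 0.1173, -0.1134, 0.7097, 0.6953]
V = J·q̇ = [0.2854, -0.6126, 0.0097, 0.2277, 0.0564, 1.3475]

0.2854 -0.6126 0.0097 0.2277 0.0564 1.3475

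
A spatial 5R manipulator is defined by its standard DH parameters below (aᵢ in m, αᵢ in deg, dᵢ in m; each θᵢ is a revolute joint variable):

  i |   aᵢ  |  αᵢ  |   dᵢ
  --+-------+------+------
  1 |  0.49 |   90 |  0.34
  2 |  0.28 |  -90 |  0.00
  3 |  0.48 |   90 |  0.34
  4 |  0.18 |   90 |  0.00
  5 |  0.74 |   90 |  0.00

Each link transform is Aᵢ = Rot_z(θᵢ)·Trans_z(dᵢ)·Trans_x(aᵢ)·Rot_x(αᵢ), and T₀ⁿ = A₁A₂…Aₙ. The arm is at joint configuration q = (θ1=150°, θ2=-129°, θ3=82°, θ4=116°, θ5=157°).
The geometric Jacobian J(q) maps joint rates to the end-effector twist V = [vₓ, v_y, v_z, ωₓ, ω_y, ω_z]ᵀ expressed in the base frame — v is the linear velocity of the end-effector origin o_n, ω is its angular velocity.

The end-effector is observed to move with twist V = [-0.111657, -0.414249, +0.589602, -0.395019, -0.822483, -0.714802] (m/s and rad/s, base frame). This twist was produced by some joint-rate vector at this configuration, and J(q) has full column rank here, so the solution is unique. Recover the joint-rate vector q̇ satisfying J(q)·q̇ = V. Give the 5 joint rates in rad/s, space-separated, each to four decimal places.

o_n = [-0.3146, -0.5720, -0.1063]
J₁: ẑ×o_n = [0.5720, -0.3146, 0.0000], ω = ẑ
J2: z=[0.5000, 0.8660, 0.0000] o=[-0.4244, 0.2450, 0.3400] → [-0.3865, 0.2231, -0.5035, 0.5000, 0.8660, 0.0000]
J3: z=[-0.6730, 0.3886, -0.6293] o=[-0.2718, 0.1569, 0.1224] → [-0.5476, -0.1269, 0.5072, -0.6730, 0.3886, -0.6293]
J4: z=[0.6093, -0.1911, -0.7696] o=[-0.7018, -0.1437, -0.1435] → [-0.3367, -0.3207, -0.1870, 0.6093, -0.1911, -0.7696]
J5: z=[-0.6719, -0.6398, -0.3731] o=[-0.7776, -0.0097, -0.2368] → [-0.2933, -0.0851, 0.6741, -0.6719, -0.6398, -0.3731]
q̇ = J⁺·V = [-0.0110, -0.8040, 0.2980, 0.5700, 0.2080]

-0.0110 -0.8040 0.2980 0.5700 0.2080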